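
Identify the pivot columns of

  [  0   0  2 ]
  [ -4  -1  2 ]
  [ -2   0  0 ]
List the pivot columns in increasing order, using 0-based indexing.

0, 1, 2

Swap r1 and r2.
  [ -4  -1  2 ]
  [  0   0  2 ]
  [ -2   0  0 ]
Multiply r1 by -1/4.
  [  1  1/4  -1/2 ]
  [  0    0     2 ]
  [ -2    0     0 ]
Add 2 times r1 to r3.
  [ 1  1/4  -1/2 ]
  [ 0    0     2 ]
  [ 0  1/2    -1 ]
Swap r2 and r3.
  [ 1  1/4  -1/2 ]
  [ 0  1/2    -1 ]
  [ 0    0     2 ]
Multiply r2 by 2.
  [ 1  1/4  -1/2 ]
  [ 0    1    -2 ]
  [ 0    0     2 ]
Multiply r3 by 1/2.
  [ 1  1/4  -1/2 ]
  [ 0    1    -2 ]
  [ 0    0     1 ]
Add 2 times r3 to r2.
  [ 1  1/4  -1/2 ]
  [ 0    1     0 ]
  [ 0    0     1 ]
Add 1/2 times r3 to r1.
  [ 1  1/4  0 ]
  [ 0    1  0 ]
  [ 0    0  1 ]
Subtract 1/4 times r2 from r1.
  [ 1  0  0 ]
  [ 0  1  0 ]
  [ 0  0  1 ]
Pivot columns are the columns containing a leading 1.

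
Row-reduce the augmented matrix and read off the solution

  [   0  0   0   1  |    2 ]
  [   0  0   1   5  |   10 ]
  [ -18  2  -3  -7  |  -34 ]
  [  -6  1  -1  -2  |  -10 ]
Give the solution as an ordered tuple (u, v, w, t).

ρ1 <=> ρ3
ρ1 -> -1/18·ρ1
ρ4 -> ρ4 + 6·ρ1
ρ2 <=> ρ4
ρ2 -> 3·ρ2
ρ3 <=> ρ4
ρ3 -> ρ3 − 5·ρ4
ρ2 -> ρ2 − ρ4
ρ1 -> ρ1 − 7/18·ρ4
ρ1 -> ρ1 − 1/6·ρ3
ρ1 -> ρ1 + 1/9·ρ2
Reading off the last column: u = 4/3, v = 2, w = 0, t = 2.

(4/3, 2, 0, 2)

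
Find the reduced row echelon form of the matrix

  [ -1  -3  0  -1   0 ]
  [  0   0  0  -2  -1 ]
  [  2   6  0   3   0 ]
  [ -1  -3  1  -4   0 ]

R1 -> -1·R1
R3 -> R3 − 2·R1
R4 -> R4 + R1
R2 <-> R4
R4 -> R4 + 2·R3
R4 -> -1·R4
R2 -> R2 + 3·R3
R1 -> R1 − R3

[[1, 3, 0, 0, 0], [0, 0, 1, 0, 0], [0, 0, 0, 1, 0], [0, 0, 0, 0, 1]]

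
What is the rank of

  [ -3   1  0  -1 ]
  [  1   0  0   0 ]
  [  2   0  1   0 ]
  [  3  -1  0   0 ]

rank = 4

ρ1 := -1/3·ρ1
  [ 1  -1/3  0  1/3 ]
  [ 1     0  0    0 ]
  [ 2     0  1    0 ]
  [ 3    -1  0    0 ]
ρ2 := ρ2 − ρ1
  [ 1  -1/3  0   1/3 ]
  [ 0   1/3  0  -1/3 ]
  [ 2     0  1     0 ]
  [ 3    -1  0     0 ]
ρ3 := ρ3 − 2·ρ1
  [ 1  -1/3  0   1/3 ]
  [ 0   1/3  0  -1/3 ]
  [ 0   2/3  1  -2/3 ]
  [ 3    -1  0     0 ]
ρ4 := ρ4 − 3·ρ1
  [ 1  -1/3  0   1/3 ]
  [ 0   1/3  0  -1/3 ]
  [ 0   2/3  1  -2/3 ]
  [ 0     0  0    -1 ]
ρ2 := 3·ρ2
  [ 1  -1/3  0   1/3 ]
  [ 0     1  0    -1 ]
  [ 0   2/3  1  -2/3 ]
  [ 0     0  0    -1 ]
ρ3 := ρ3 − 2/3·ρ2
  [ 1  -1/3  0  1/3 ]
  [ 0     1  0   -1 ]
  [ 0     0  1    0 ]
  [ 0     0  0   -1 ]
ρ4 := -1·ρ4
  [ 1  -1/3  0  1/3 ]
  [ 0     1  0   -1 ]
  [ 0     0  1    0 ]
  [ 0     0  0    1 ]
ρ2 := ρ2 + ρ4
  [ 1  -1/3  0  1/3 ]
  [ 0     1  0    0 ]
  [ 0     0  1    0 ]
  [ 0     0  0    1 ]
ρ1 := ρ1 − 1/3·ρ4
  [ 1  -1/3  0  0 ]
  [ 0     1  0  0 ]
  [ 0     0  1  0 ]
  [ 0     0  0  1 ]
ρ1 := ρ1 + 1/3·ρ2
  [ 1  0  0  0 ]
  [ 0  1  0  0 ]
  [ 0  0  1  0 ]
  [ 0  0  0  1 ]
The reduced form has 4 nonzero rows.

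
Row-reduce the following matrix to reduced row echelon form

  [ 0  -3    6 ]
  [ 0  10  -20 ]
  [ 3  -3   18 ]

[[1, 0, 4], [0, 1, -2], [0, 0, 0]]

Swap R1 and R3.
  [ 3  -3   18 ]
  [ 0  10  -20 ]
  [ 0  -3    6 ]
Multiply R1 by 1/3.
  [ 1  -1    6 ]
  [ 0  10  -20 ]
  [ 0  -3    6 ]
Multiply R2 by 1/10.
  [ 1  -1   6 ]
  [ 0   1  -2 ]
  [ 0  -3   6 ]
Add 3 times R2 to R3.
  [ 1  -1   6 ]
  [ 0   1  -2 ]
  [ 0   0   0 ]
Add R2 to R1.
  [ 1  0   4 ]
  [ 0  1  -2 ]
  [ 0  0   0 ]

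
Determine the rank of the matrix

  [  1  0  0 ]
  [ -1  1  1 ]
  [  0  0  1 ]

rank = 3

Add ρ1 to ρ2.
Subtract ρ3 from ρ2.
The reduced form has 3 nonzero rows.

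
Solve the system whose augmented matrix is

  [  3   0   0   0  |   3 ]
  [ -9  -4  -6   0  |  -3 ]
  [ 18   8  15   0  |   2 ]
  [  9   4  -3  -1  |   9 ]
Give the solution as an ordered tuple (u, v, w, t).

(1, 1/2, -4/3, 6)

r1 → 1/3·r1
  [  1   0   0   0  |   1 ]
  [ -9  -4  -6   0  |  -3 ]
  [ 18   8  15   0  |   2 ]
  [  9   4  -3  -1  |   9 ]
r2 → r2 + 9·r1
  [  1   0   0   0  |  1 ]
  [  0  -4  -6   0  |  6 ]
  [ 18   8  15   0  |  2 ]
  [  9   4  -3  -1  |  9 ]
r3 → r3 − 18·r1
  [ 1   0   0   0  |    1 ]
  [ 0  -4  -6   0  |    6 ]
  [ 0   8  15   0  |  -16 ]
  [ 9   4  -3  -1  |    9 ]
r4 → r4 − 9·r1
  [ 1   0   0   0  |    1 ]
  [ 0  -4  -6   0  |    6 ]
  [ 0   8  15   0  |  -16 ]
  [ 0   4  -3  -1  |    0 ]
r2 → -1/4·r2
  [ 1  0    0   0  |     1 ]
  [ 0  1  3/2   0  |  -3/2 ]
  [ 0  8   15   0  |   -16 ]
  [ 0  4   -3  -1  |     0 ]
r3 → r3 − 8·r2
  [ 1  0    0   0  |     1 ]
  [ 0  1  3/2   0  |  -3/2 ]
  [ 0  0    3   0  |    -4 ]
  [ 0  4   -3  -1  |     0 ]
r4 → r4 − 4·r2
  [ 1  0    0   0  |     1 ]
  [ 0  1  3/2   0  |  -3/2 ]
  [ 0  0    3   0  |    -4 ]
  [ 0  0   -9  -1  |     6 ]
r3 → 1/3·r3
  [ 1  0    0   0  |     1 ]
  [ 0  1  3/2   0  |  -3/2 ]
  [ 0  0    1   0  |  -4/3 ]
  [ 0  0   -9  -1  |     6 ]
r4 → r4 + 9·r3
  [ 1  0    0   0  |     1 ]
  [ 0  1  3/2   0  |  -3/2 ]
  [ 0  0    1   0  |  -4/3 ]
  [ 0  0    0  -1  |    -6 ]
r4 → -1·r4
  [ 1  0    0  0  |     1 ]
  [ 0  1  3/2  0  |  -3/2 ]
  [ 0  0    1  0  |  -4/3 ]
  [ 0  0    0  1  |     6 ]
r2 → r2 − 3/2·r3
  [ 1  0  0  0  |     1 ]
  [ 0  1  0  0  |   1/2 ]
  [ 0  0  1  0  |  -4/3 ]
  [ 0  0  0  1  |     6 ]
Reading off the last column: u = 1, v = 1/2, w = -4/3, t = 6.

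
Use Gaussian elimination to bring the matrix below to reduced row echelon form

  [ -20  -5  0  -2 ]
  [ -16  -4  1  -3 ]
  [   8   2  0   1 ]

[[1, 1/4, 0, 0], [0, 0, 1, 0], [0, 0, 0, 1]]

Multiply R1 by -1/20.
Add 16 times R1 to R2.
Subtract 8 times R1 from R3.
Multiply R3 by 5.
Add 7/5 times R3 to R2.
Subtract 1/10 times R3 from R1.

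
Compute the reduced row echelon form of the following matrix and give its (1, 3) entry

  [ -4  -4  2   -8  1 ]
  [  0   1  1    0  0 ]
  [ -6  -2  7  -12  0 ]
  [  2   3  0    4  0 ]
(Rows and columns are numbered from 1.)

-3/2

r1 → -1/4·r1
r3 → r3 + 6·r1
r4 → r4 − 2·r1
r3 → r3 − 4·r2
r4 → r4 − r2
r3 → -2/3·r3
r4 → r4 − 1/2·r3
r1 → r1 + 1/4·r3
r1 → r1 − r2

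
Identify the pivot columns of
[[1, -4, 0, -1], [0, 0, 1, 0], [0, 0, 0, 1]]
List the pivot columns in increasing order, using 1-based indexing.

1, 3, 4

Add R3 to R1.
  [ 1  -4  0  0 ]
  [ 0   0  1  0 ]
  [ 0   0  0  1 ]
Pivot columns are the columns containing a leading 1.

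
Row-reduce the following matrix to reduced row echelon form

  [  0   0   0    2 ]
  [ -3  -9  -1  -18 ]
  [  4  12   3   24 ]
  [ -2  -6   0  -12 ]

[[1, 3, 0, 0], [0, 0, 1, 0], [0, 0, 0, 1], [0, 0, 0, 0]]

Swap R1 and R2.
  [ -3  -9  -1  -18 ]
  [  0   0   0    2 ]
  [  4  12   3   24 ]
  [ -2  -6   0  -12 ]
Multiply R1 by -1/3.
  [  1   3  1/3    6 ]
  [  0   0    0    2 ]
  [  4  12    3   24 ]
  [ -2  -6    0  -12 ]
Subtract 4 times R1 from R3.
  [  1   3  1/3    6 ]
  [  0   0    0    2 ]
  [  0   0  5/3    0 ]
  [ -2  -6    0  -12 ]
Add 2 times R1 to R4.
  [ 1  3  1/3  6 ]
  [ 0  0    0  2 ]
  [ 0  0  5/3  0 ]
  [ 0  0  2/3  0 ]
Swap R2 and R3.
  [ 1  3  1/3  6 ]
  [ 0  0  5/3  0 ]
  [ 0  0    0  2 ]
  [ 0  0  2/3  0 ]
Multiply R2 by 3/5.
  [ 1  3  1/3  6 ]
  [ 0  0    1  0 ]
  [ 0  0    0  2 ]
  [ 0  0  2/3  0 ]
Subtract 2/3 times R2 from R4.
  [ 1  3  1/3  6 ]
  [ 0  0    1  0 ]
  [ 0  0    0  2 ]
  [ 0  0    0  0 ]
Multiply R3 by 1/2.
  [ 1  3  1/3  6 ]
  [ 0  0    1  0 ]
  [ 0  0    0  1 ]
  [ 0  0    0  0 ]
Subtract 6 times R3 from R1.
  [ 1  3  1/3  0 ]
  [ 0  0    1  0 ]
  [ 0  0    0  1 ]
  [ 0  0    0  0 ]
Subtract 1/3 times R2 from R1.
  [ 1  3  0  0 ]
  [ 0  0  1  0 ]
  [ 0  0  0  1 ]
  [ 0  0  0  0 ]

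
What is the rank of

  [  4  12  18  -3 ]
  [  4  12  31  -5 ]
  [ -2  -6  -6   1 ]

Multiply r1 by 1/4.
  [  1   3  9/2  -3/4 ]
  [  4  12   31    -5 ]
  [ -2  -6   -6     1 ]
Subtract 4 times r1 from r2.
  [  1   3  9/2  -3/4 ]
  [  0   0   13    -2 ]
  [ -2  -6   -6     1 ]
Add 2 times r1 to r3.
  [ 1  3  9/2  -3/4 ]
  [ 0  0   13    -2 ]
  [ 0  0    3  -1/2 ]
Multiply r2 by 1/13.
  [ 1  3  9/2   -3/4 ]
  [ 0  0    1  -2/13 ]
  [ 0  0    3   -1/2 ]
Subtract 3 times r2 from r3.
  [ 1  3  9/2   -3/4 ]
  [ 0  0    1  -2/13 ]
  [ 0  0    0  -1/26 ]
Multiply r3 by -26.
  [ 1  3  9/2   -3/4 ]
  [ 0  0    1  -2/13 ]
  [ 0  0    0      1 ]
Add 2/13 times r3 to r2.
  [ 1  3  9/2  -3/4 ]
  [ 0  0    1     0 ]
  [ 0  0    0     1 ]
Add 3/4 times r3 to r1.
  [ 1  3  9/2  0 ]
  [ 0  0    1  0 ]
  [ 0  0    0  1 ]
Subtract 9/2 times r2 from r1.
  [ 1  3  0  0 ]
  [ 0  0  1  0 ]
  [ 0  0  0  1 ]
The reduced form has 3 nonzero rows.

rank = 3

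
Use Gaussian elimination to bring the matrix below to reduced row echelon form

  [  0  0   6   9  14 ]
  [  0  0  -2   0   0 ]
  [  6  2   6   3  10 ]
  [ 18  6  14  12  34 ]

[[1, 1/3, 0, 0, 0], [0, 0, 1, 0, 0], [0, 0, 0, 1, 0], [0, 0, 0, 0, 1]]

ρ1 <=> ρ3
  [  6  2   6   3  10 ]
  [  0  0  -2   0   0 ]
  [  0  0   6   9  14 ]
  [ 18  6  14  12  34 ]
ρ1 -> 1/6·ρ1
  [  1  1/3   1  1/2  5/3 ]
  [  0    0  -2    0    0 ]
  [  0    0   6    9   14 ]
  [ 18    6  14   12   34 ]
ρ4 -> ρ4 − 18·ρ1
  [ 1  1/3   1  1/2  5/3 ]
  [ 0    0  -2    0    0 ]
  [ 0    0   6    9   14 ]
  [ 0    0  -4    3    4 ]
ρ2 -> -1/2·ρ2
  [ 1  1/3   1  1/2  5/3 ]
  [ 0    0   1    0    0 ]
  [ 0    0   6    9   14 ]
  [ 0    0  -4    3    4 ]
ρ3 -> ρ3 − 6·ρ2
  [ 1  1/3   1  1/2  5/3 ]
  [ 0    0   1    0    0 ]
  [ 0    0   0    9   14 ]
  [ 0    0  -4    3    4 ]
ρ4 -> ρ4 + 4·ρ2
  [ 1  1/3  1  1/2  5/3 ]
  [ 0    0  1    0    0 ]
  [ 0    0  0    9   14 ]
  [ 0    0  0    3    4 ]
ρ3 -> 1/9·ρ3
  [ 1  1/3  1  1/2   5/3 ]
  [ 0    0  1    0     0 ]
  [ 0    0  0    1  14/9 ]
  [ 0    0  0    3     4 ]
ρ4 -> ρ4 − 3·ρ3
  [ 1  1/3  1  1/2   5/3 ]
  [ 0    0  1    0     0 ]
  [ 0    0  0    1  14/9 ]
  [ 0    0  0    0  -2/3 ]
ρ4 -> -3/2·ρ4
  [ 1  1/3  1  1/2   5/3 ]
  [ 0    0  1    0     0 ]
  [ 0    0  0    1  14/9 ]
  [ 0    0  0    0     1 ]
ρ3 -> ρ3 − 14/9·ρ4
  [ 1  1/3  1  1/2  5/3 ]
  [ 0    0  1    0    0 ]
  [ 0    0  0    1    0 ]
  [ 0    0  0    0    1 ]
ρ1 -> ρ1 − 5/3·ρ4
  [ 1  1/3  1  1/2  0 ]
  [ 0    0  1    0  0 ]
  [ 0    0  0    1  0 ]
  [ 0    0  0    0  1 ]
ρ1 -> ρ1 − 1/2·ρ3
  [ 1  1/3  1  0  0 ]
  [ 0    0  1  0  0 ]
  [ 0    0  0  1  0 ]
  [ 0    0  0  0  1 ]
ρ1 -> ρ1 − ρ2
  [ 1  1/3  0  0  0 ]
  [ 0    0  1  0  0 ]
  [ 0    0  0  1  0 ]
  [ 0    0  0  0  1 ]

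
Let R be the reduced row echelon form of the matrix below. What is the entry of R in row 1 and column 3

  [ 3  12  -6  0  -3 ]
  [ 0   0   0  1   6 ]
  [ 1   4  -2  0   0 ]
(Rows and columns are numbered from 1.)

R1 ← 1/3·R1
R3 ← R3 − R1
R2 ← R2 − 6·R3
R1 ← R1 + R3

-2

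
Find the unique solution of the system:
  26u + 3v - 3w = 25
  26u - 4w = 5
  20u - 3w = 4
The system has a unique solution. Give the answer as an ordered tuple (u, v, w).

(1/2, 6, 2)

Form the augmented matrix and row-reduce:
  [ 26  3  -3  |  25 ]
  [ 26  0  -4  |   5 ]
  [ 20  0  -3  |   4 ]
ρ1 -> 1/26·ρ1
  [  1  3/26  -3/26  |  25/26 ]
  [ 26     0     -4  |      5 ]
  [ 20     0     -3  |      4 ]
ρ2 -> ρ2 − 26·ρ1
  [  1  3/26  -3/26  |  25/26 ]
  [  0    -3     -1  |    -20 ]
  [ 20     0     -3  |      4 ]
ρ3 -> ρ3 − 20·ρ1
  [ 1    3/26  -3/26  |    25/26 ]
  [ 0      -3     -1  |      -20 ]
  [ 0  -30/13  -9/13  |  -198/13 ]
ρ2 -> -1/3·ρ2
  [ 1    3/26  -3/26  |    25/26 ]
  [ 0       1    1/3  |     20/3 ]
  [ 0  -30/13  -9/13  |  -198/13 ]
ρ3 -> ρ3 + 30/13·ρ2
  [ 1  3/26  -3/26  |  25/26 ]
  [ 0     1    1/3  |   20/3 ]
  [ 0     0   1/13  |   2/13 ]
ρ3 -> 13·ρ3
  [ 1  3/26  -3/26  |  25/26 ]
  [ 0     1    1/3  |   20/3 ]
  [ 0     0      1  |      2 ]
ρ2 -> ρ2 − 1/3·ρ3
  [ 1  3/26  -3/26  |  25/26 ]
  [ 0     1      0  |      6 ]
  [ 0     0      1  |      2 ]
ρ1 -> ρ1 + 3/26·ρ3
  [ 1  3/26  0  |  31/26 ]
  [ 0     1  0  |      6 ]
  [ 0     0  1  |      2 ]
ρ1 -> ρ1 − 3/26·ρ2
  [ 1  0  0  |  1/2 ]
  [ 0  1  0  |    6 ]
  [ 0  0  1  |    2 ]
Reading off the last column: u = 1/2, v = 6, w = 2.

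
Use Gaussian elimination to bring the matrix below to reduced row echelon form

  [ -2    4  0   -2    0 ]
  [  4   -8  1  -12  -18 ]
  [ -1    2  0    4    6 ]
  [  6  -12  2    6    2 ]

Multiply r1 by -1/2.
  [  1   -2  0    1    0 ]
  [  4   -8  1  -12  -18 ]
  [ -1    2  0    4    6 ]
  [  6  -12  2    6    2 ]
Subtract 4 times r1 from r2.
  [  1   -2  0    1    0 ]
  [  0    0  1  -16  -18 ]
  [ -1    2  0    4    6 ]
  [  6  -12  2    6    2 ]
Add r1 to r3.
  [ 1   -2  0    1    0 ]
  [ 0    0  1  -16  -18 ]
  [ 0    0  0    5    6 ]
  [ 6  -12  2    6    2 ]
Subtract 6 times r1 from r4.
  [ 1  -2  0    1    0 ]
  [ 0   0  1  -16  -18 ]
  [ 0   0  0    5    6 ]
  [ 0   0  2    0    2 ]
Subtract 2 times r2 from r4.
  [ 1  -2  0    1    0 ]
  [ 0   0  1  -16  -18 ]
  [ 0   0  0    5    6 ]
  [ 0   0  0   32   38 ]
Multiply r3 by 1/5.
  [ 1  -2  0    1    0 ]
  [ 0   0  1  -16  -18 ]
  [ 0   0  0    1  6/5 ]
  [ 0   0  0   32   38 ]
Subtract 32 times r3 from r4.
  [ 1  -2  0    1     0 ]
  [ 0   0  1  -16   -18 ]
  [ 0   0  0    1   6/5 ]
  [ 0   0  0    0  -2/5 ]
Multiply r4 by -5/2.
  [ 1  -2  0    1    0 ]
  [ 0   0  1  -16  -18 ]
  [ 0   0  0    1  6/5 ]
  [ 0   0  0    0    1 ]
Subtract 6/5 times r4 from r3.
  [ 1  -2  0    1    0 ]
  [ 0   0  1  -16  -18 ]
  [ 0   0  0    1    0 ]
  [ 0   0  0    0    1 ]
Add 18 times r4 to r2.
  [ 1  -2  0    1  0 ]
  [ 0   0  1  -16  0 ]
  [ 0   0  0    1  0 ]
  [ 0   0  0    0  1 ]
Add 16 times r3 to r2.
  [ 1  -2  0  1  0 ]
  [ 0   0  1  0  0 ]
  [ 0   0  0  1  0 ]
  [ 0   0  0  0  1 ]
Subtract r3 from r1.
  [ 1  -2  0  0  0 ]
  [ 0   0  1  0  0 ]
  [ 0   0  0  1  0 ]
  [ 0   0  0  0  1 ]

[[1, -2, 0, 0, 0], [0, 0, 1, 0, 0], [0, 0, 0, 1, 0], [0, 0, 0, 0, 1]]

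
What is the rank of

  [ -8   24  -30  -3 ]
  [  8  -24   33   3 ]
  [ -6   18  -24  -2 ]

rank = 3

r1 ← -1/8·r1
  [  1   -3  15/4  3/8 ]
  [  8  -24    33    3 ]
  [ -6   18   -24   -2 ]
r2 ← r2 − 8·r1
  [  1  -3  15/4  3/8 ]
  [  0   0     3    0 ]
  [ -6  18   -24   -2 ]
r3 ← r3 + 6·r1
  [ 1  -3  15/4  3/8 ]
  [ 0   0     3    0 ]
  [ 0   0  -3/2  1/4 ]
r2 ← 1/3·r2
  [ 1  -3  15/4  3/8 ]
  [ 0   0     1    0 ]
  [ 0   0  -3/2  1/4 ]
r3 ← r3 + 3/2·r2
  [ 1  -3  15/4  3/8 ]
  [ 0   0     1    0 ]
  [ 0   0     0  1/4 ]
r3 ← 4·r3
  [ 1  -3  15/4  3/8 ]
  [ 0   0     1    0 ]
  [ 0   0     0    1 ]
r1 ← r1 − 3/8·r3
  [ 1  -3  15/4  0 ]
  [ 0   0     1  0 ]
  [ 0   0     0  1 ]
r1 ← r1 − 15/4·r2
  [ 1  -3  0  0 ]
  [ 0   0  1  0 ]
  [ 0   0  0  1 ]
The reduced form has 3 nonzero rows.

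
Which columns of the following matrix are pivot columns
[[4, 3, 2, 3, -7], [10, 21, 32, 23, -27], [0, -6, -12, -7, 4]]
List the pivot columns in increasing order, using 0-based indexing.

ρ1 := 1/4·ρ1
  [  1  3/4  1/2  3/4  -7/4 ]
  [ 10   21   32   23   -27 ]
  [  0   -6  -12   -7     4 ]
ρ2 := ρ2 − 10·ρ1
  [ 1   3/4  1/2   3/4   -7/4 ]
  [ 0  27/2   27  31/2  -19/2 ]
  [ 0    -6  -12    -7      4 ]
ρ2 := 2/27·ρ2
  [ 1  3/4  1/2    3/4    -7/4 ]
  [ 0    1    2  31/27  -19/27 ]
  [ 0   -6  -12     -7       4 ]
ρ3 := ρ3 + 6·ρ2
  [ 1  3/4  1/2    3/4    -7/4 ]
  [ 0    1    2  31/27  -19/27 ]
  [ 0    0    0   -1/9    -2/9 ]
ρ3 := -9·ρ3
  [ 1  3/4  1/2    3/4    -7/4 ]
  [ 0    1    2  31/27  -19/27 ]
  [ 0    0    0      1       2 ]
ρ2 := ρ2 − 31/27·ρ3
  [ 1  3/4  1/2  3/4  -7/4 ]
  [ 0    1    2    0    -3 ]
  [ 0    0    0    1     2 ]
ρ1 := ρ1 − 3/4·ρ3
  [ 1  3/4  1/2  0  -13/4 ]
  [ 0    1    2  0     -3 ]
  [ 0    0    0  1      2 ]
ρ1 := ρ1 − 3/4·ρ2
  [ 1  0  -1  0  -1 ]
  [ 0  1   2  0  -3 ]
  [ 0  0   0  1   2 ]
Pivot columns are the columns containing a leading 1.

0, 1, 3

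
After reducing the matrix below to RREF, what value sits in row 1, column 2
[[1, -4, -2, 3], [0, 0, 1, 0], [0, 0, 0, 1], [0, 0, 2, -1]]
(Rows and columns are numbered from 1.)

-4

R4 ← R4 − 2·R2
  [ 1  -4  -2   3 ]
  [ 0   0   1   0 ]
  [ 0   0   0   1 ]
  [ 0   0   0  -1 ]
R4 ← R4 + R3
  [ 1  -4  -2  3 ]
  [ 0   0   1  0 ]
  [ 0   0   0  1 ]
  [ 0   0   0  0 ]
R1 ← R1 − 3·R3
  [ 1  -4  -2  0 ]
  [ 0   0   1  0 ]
  [ 0   0   0  1 ]
  [ 0   0   0  0 ]
R1 ← R1 + 2·R2
  [ 1  -4  0  0 ]
  [ 0   0  1  0 ]
  [ 0   0  0  1 ]
  [ 0   0  0  0 ]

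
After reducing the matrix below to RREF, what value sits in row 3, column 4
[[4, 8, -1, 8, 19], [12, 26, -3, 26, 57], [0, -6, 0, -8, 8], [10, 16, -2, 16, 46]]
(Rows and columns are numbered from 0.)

-4

ρ1 → 1/4·ρ1
ρ2 → ρ2 − 12·ρ1
ρ4 → ρ4 − 10·ρ1
ρ2 → 1/2·ρ2
ρ3 → ρ3 + 6·ρ2
ρ4 → ρ4 + 4·ρ2
ρ3 <=> ρ4
ρ3 → 2·ρ3
ρ4 → -1/2·ρ4
ρ2 → ρ2 − ρ4
ρ1 → ρ1 − 2·ρ4
ρ1 → ρ1 + 1/4·ρ3
ρ1 → ρ1 − 2·ρ2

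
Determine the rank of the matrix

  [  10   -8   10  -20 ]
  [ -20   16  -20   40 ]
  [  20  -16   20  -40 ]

rank = 1

ρ1 ← 1/10·ρ1
  [   1  -4/5    1   -2 ]
  [ -20    16  -20   40 ]
  [  20   -16   20  -40 ]
ρ2 ← ρ2 + 20·ρ1
  [  1  -4/5   1   -2 ]
  [  0     0   0    0 ]
  [ 20   -16  20  -40 ]
ρ3 ← ρ3 − 20·ρ1
  [ 1  -4/5  1  -2 ]
  [ 0     0  0   0 ]
  [ 0     0  0   0 ]
The reduced form has 1 nonzero row.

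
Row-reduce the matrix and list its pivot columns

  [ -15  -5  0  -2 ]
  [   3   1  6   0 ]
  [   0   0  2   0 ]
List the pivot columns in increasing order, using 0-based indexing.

Multiply R1 by -1/15.
  [ 1  1/3  0  2/15 ]
  [ 3    1  6     0 ]
  [ 0    0  2     0 ]
Subtract 3 times R1 from R2.
  [ 1  1/3  0  2/15 ]
  [ 0    0  6  -2/5 ]
  [ 0    0  2     0 ]
Multiply R2 by 1/6.
  [ 1  1/3  0   2/15 ]
  [ 0    0  1  -1/15 ]
  [ 0    0  2      0 ]
Subtract 2 times R2 from R3.
  [ 1  1/3  0   2/15 ]
  [ 0    0  1  -1/15 ]
  [ 0    0  0   2/15 ]
Multiply R3 by 15/2.
  [ 1  1/3  0   2/15 ]
  [ 0    0  1  -1/15 ]
  [ 0    0  0      1 ]
Add 1/15 times R3 to R2.
  [ 1  1/3  0  2/15 ]
  [ 0    0  1     0 ]
  [ 0    0  0     1 ]
Subtract 2/15 times R3 from R1.
  [ 1  1/3  0  0 ]
  [ 0    0  1  0 ]
  [ 0    0  0  1 ]
Pivot columns are the columns containing a leading 1.

0, 2, 3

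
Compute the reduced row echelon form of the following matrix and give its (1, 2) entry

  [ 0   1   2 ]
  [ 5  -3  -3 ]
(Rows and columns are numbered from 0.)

2

r1 ↔ r2
  [ 5  -3  -3 ]
  [ 0   1   2 ]
r1 ← 1/5·r1
  [ 1  -3/5  -3/5 ]
  [ 0     1     2 ]
r1 ← r1 + 3/5·r2
  [ 1  0  3/5 ]
  [ 0  1    2 ]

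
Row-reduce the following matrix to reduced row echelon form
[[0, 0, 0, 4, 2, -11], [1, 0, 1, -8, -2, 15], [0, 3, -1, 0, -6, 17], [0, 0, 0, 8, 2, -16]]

R1 ↔ R2
  [ 1  0   1  -8  -2   15 ]
  [ 0  0   0   4   2  -11 ]
  [ 0  3  -1   0  -6   17 ]
  [ 0  0   0   8   2  -16 ]
R2 ↔ R3
  [ 1  0   1  -8  -2   15 ]
  [ 0  3  -1   0  -6   17 ]
  [ 0  0   0   4   2  -11 ]
  [ 0  0   0   8   2  -16 ]
R2 → 1/3·R2
  [ 1  0     1  -8  -2    15 ]
  [ 0  1  -1/3   0  -2  17/3 ]
  [ 0  0     0   4   2   -11 ]
  [ 0  0     0   8   2   -16 ]
R3 → 1/4·R3
  [ 1  0     1  -8   -2     15 ]
  [ 0  1  -1/3   0   -2   17/3 ]
  [ 0  0     0   1  1/2  -11/4 ]
  [ 0  0     0   8    2    -16 ]
R4 → R4 − 8·R3
  [ 1  0     1  -8   -2     15 ]
  [ 0  1  -1/3   0   -2   17/3 ]
  [ 0  0     0   1  1/2  -11/4 ]
  [ 0  0     0   0   -2      6 ]
R4 → -1/2·R4
  [ 1  0     1  -8   -2     15 ]
  [ 0  1  -1/3   0   -2   17/3 ]
  [ 0  0     0   1  1/2  -11/4 ]
  [ 0  0     0   0    1     -3 ]
R3 → R3 − 1/2·R4
  [ 1  0     1  -8  -2    15 ]
  [ 0  1  -1/3   0  -2  17/3 ]
  [ 0  0     0   1   0  -5/4 ]
  [ 0  0     0   0   1    -3 ]
R2 → R2 + 2·R4
  [ 1  0     1  -8  -2    15 ]
  [ 0  1  -1/3   0   0  -1/3 ]
  [ 0  0     0   1   0  -5/4 ]
  [ 0  0     0   0   1    -3 ]
R1 → R1 + 2·R4
  [ 1  0     1  -8  0     9 ]
  [ 0  1  -1/3   0  0  -1/3 ]
  [ 0  0     0   1  0  -5/4 ]
  [ 0  0     0   0  1    -3 ]
R1 → R1 + 8·R3
  [ 1  0     1  0  0    -1 ]
  [ 0  1  -1/3  0  0  -1/3 ]
  [ 0  0     0  1  0  -5/4 ]
  [ 0  0     0  0  1    -3 ]

[[1, 0, 1, 0, 0, -1], [0, 1, -1/3, 0, 0, -1/3], [0, 0, 0, 1, 0, -5/4], [0, 0, 0, 0, 1, -3]]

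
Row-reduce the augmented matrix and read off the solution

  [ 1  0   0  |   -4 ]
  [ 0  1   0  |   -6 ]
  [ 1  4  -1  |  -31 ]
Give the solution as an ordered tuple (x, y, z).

(-4, -6, 3)

r3 → r3 − r1
r3 → r3 − 4·r2
r3 → -1·r3
Reading off the last column: x = -4, y = -6, z = 3.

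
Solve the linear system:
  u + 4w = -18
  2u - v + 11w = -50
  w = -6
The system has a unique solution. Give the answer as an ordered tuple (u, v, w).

(6, -4, -6)

Form the augmented matrix and row-reduce:
  [ 1   0   4  |  -18 ]
  [ 2  -1  11  |  -50 ]
  [ 0   0   1  |   -6 ]
Subtract 2 times r1 from r2.
Multiply r2 by -1.
Add 3 times r3 to r2.
Subtract 4 times r3 from r1.
Reading off the last column: u = 6, v = -4, w = -6.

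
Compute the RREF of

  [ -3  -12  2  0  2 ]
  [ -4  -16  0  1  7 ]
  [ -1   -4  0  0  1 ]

Multiply R1 by -1/3.
  [  1    4  -2/3  0  -2/3 ]
  [ -4  -16     0  1     7 ]
  [ -1   -4     0  0     1 ]
Add 4 times R1 to R2.
  [  1   4  -2/3  0  -2/3 ]
  [  0   0  -8/3  1  13/3 ]
  [ -1  -4     0  0     1 ]
Add R1 to R3.
  [ 1  4  -2/3  0  -2/3 ]
  [ 0  0  -8/3  1  13/3 ]
  [ 0  0  -2/3  0   1/3 ]
Multiply R2 by -3/8.
  [ 1  4  -2/3     0   -2/3 ]
  [ 0  0     1  -3/8  -13/8 ]
  [ 0  0  -2/3     0    1/3 ]
Add 2/3 times R2 to R3.
  [ 1  4  -2/3     0   -2/3 ]
  [ 0  0     1  -3/8  -13/8 ]
  [ 0  0     0  -1/4   -3/4 ]
Multiply R3 by -4.
  [ 1  4  -2/3     0   -2/3 ]
  [ 0  0     1  -3/8  -13/8 ]
  [ 0  0     0     1      3 ]
Add 3/8 times R3 to R2.
  [ 1  4  -2/3  0  -2/3 ]
  [ 0  0     1  0  -1/2 ]
  [ 0  0     0  1     3 ]
Add 2/3 times R2 to R1.
  [ 1  4  0  0    -1 ]
  [ 0  0  1  0  -1/2 ]
  [ 0  0  0  1     3 ]

[[1, 4, 0, 0, -1], [0, 0, 1, 0, -1/2], [0, 0, 0, 1, 3]]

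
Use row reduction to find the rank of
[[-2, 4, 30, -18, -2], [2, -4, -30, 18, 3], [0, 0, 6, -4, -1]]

rank = 3

r1 := -1/2·r1
  [ 1  -2  -15   9   1 ]
  [ 2  -4  -30  18   3 ]
  [ 0   0    6  -4  -1 ]
r2 := r2 − 2·r1
  [ 1  -2  -15   9   1 ]
  [ 0   0    0   0   1 ]
  [ 0   0    6  -4  -1 ]
r2 ↔ r3
  [ 1  -2  -15   9   1 ]
  [ 0   0    6  -4  -1 ]
  [ 0   0    0   0   1 ]
r2 := 1/6·r2
  [ 1  -2  -15     9     1 ]
  [ 0   0    1  -2/3  -1/6 ]
  [ 0   0    0     0     1 ]
r2 := r2 + 1/6·r3
  [ 1  -2  -15     9  1 ]
  [ 0   0    1  -2/3  0 ]
  [ 0   0    0     0  1 ]
r1 := r1 − r3
  [ 1  -2  -15     9  0 ]
  [ 0   0    1  -2/3  0 ]
  [ 0   0    0     0  1 ]
r1 := r1 + 15·r2
  [ 1  -2  0    -1  0 ]
  [ 0   0  1  -2/3  0 ]
  [ 0   0  0     0  1 ]
The reduced form has 3 nonzero rows.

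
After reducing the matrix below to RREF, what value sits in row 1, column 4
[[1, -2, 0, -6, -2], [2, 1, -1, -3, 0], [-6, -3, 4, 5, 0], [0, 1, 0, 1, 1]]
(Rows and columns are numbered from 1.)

r2 ← r2 − 2·r1
  [  1  -2   0  -6  -2 ]
  [  0   5  -1   9   4 ]
  [ -6  -3   4   5   0 ]
  [  0   1   0   1   1 ]
r3 ← r3 + 6·r1
  [ 1   -2   0   -6   -2 ]
  [ 0    5  -1    9    4 ]
  [ 0  -15   4  -31  -12 ]
  [ 0    1   0    1    1 ]
r2 ← 1/5·r2
  [ 1   -2     0   -6   -2 ]
  [ 0    1  -1/5  9/5  4/5 ]
  [ 0  -15     4  -31  -12 ]
  [ 0    1     0    1    1 ]
r3 ← r3 + 15·r2
  [ 1  -2     0   -6   -2 ]
  [ 0   1  -1/5  9/5  4/5 ]
  [ 0   0     1   -4    0 ]
  [ 0   1     0    1    1 ]
r4 ← r4 − r2
  [ 1  -2     0    -6   -2 ]
  [ 0   1  -1/5   9/5  4/5 ]
  [ 0   0     1    -4    0 ]
  [ 0   0   1/5  -4/5  1/5 ]
r4 ← r4 − 1/5·r3
  [ 1  -2     0   -6   -2 ]
  [ 0   1  -1/5  9/5  4/5 ]
  [ 0   0     1   -4    0 ]
  [ 0   0     0    0  1/5 ]
r4 ← 5·r4
  [ 1  -2     0   -6   -2 ]
  [ 0   1  -1/5  9/5  4/5 ]
  [ 0   0     1   -4    0 ]
  [ 0   0     0    0    1 ]
r2 ← r2 − 4/5·r4
  [ 1  -2     0   -6  -2 ]
  [ 0   1  -1/5  9/5   0 ]
  [ 0   0     1   -4   0 ]
  [ 0   0     0    0   1 ]
r1 ← r1 + 2·r4
  [ 1  -2     0   -6  0 ]
  [ 0   1  -1/5  9/5  0 ]
  [ 0   0     1   -4  0 ]
  [ 0   0     0    0  1 ]
r2 ← r2 + 1/5·r3
  [ 1  -2  0  -6  0 ]
  [ 0   1  0   1  0 ]
  [ 0   0  1  -4  0 ]
  [ 0   0  0   0  1 ]
r1 ← r1 + 2·r2
  [ 1  0  0  -4  0 ]
  [ 0  1  0   1  0 ]
  [ 0  0  1  -4  0 ]
  [ 0  0  0   0  1 ]

-4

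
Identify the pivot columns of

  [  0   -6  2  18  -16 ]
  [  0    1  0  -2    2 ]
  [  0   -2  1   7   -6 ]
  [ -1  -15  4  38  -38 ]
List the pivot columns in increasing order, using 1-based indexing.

1, 2, 3

R1 ↔ R4
  [ -1  -15  4  38  -38 ]
  [  0    1  0  -2    2 ]
  [  0   -2  1   7   -6 ]
  [  0   -6  2  18  -16 ]
R1 -> -1·R1
  [ 1  15  -4  -38   38 ]
  [ 0   1   0   -2    2 ]
  [ 0  -2   1    7   -6 ]
  [ 0  -6   2   18  -16 ]
R3 -> R3 + 2·R2
  [ 1  15  -4  -38   38 ]
  [ 0   1   0   -2    2 ]
  [ 0   0   1    3   -2 ]
  [ 0  -6   2   18  -16 ]
R4 -> R4 + 6·R2
  [ 1  15  -4  -38  38 ]
  [ 0   1   0   -2   2 ]
  [ 0   0   1    3  -2 ]
  [ 0   0   2    6  -4 ]
R4 -> R4 − 2·R3
  [ 1  15  -4  -38  38 ]
  [ 0   1   0   -2   2 ]
  [ 0   0   1    3  -2 ]
  [ 0   0   0    0   0 ]
R1 -> R1 + 4·R3
  [ 1  15  0  -26  30 ]
  [ 0   1  0   -2   2 ]
  [ 0   0  1    3  -2 ]
  [ 0   0  0    0   0 ]
R1 -> R1 − 15·R2
  [ 1  0  0   4   0 ]
  [ 0  1  0  -2   2 ]
  [ 0  0  1   3  -2 ]
  [ 0  0  0   0   0 ]
Pivot columns are the columns containing a leading 1.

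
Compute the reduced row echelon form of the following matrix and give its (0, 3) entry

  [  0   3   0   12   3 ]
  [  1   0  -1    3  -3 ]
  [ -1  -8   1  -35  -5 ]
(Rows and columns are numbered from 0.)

r1 ↔ r2
  [  1   0  -1    3  -3 ]
  [  0   3   0   12   3 ]
  [ -1  -8   1  -35  -5 ]
r3 := r3 + r1
  [ 1   0  -1    3  -3 ]
  [ 0   3   0   12   3 ]
  [ 0  -8   0  -32  -8 ]
r2 := 1/3·r2
  [ 1   0  -1    3  -3 ]
  [ 0   1   0    4   1 ]
  [ 0  -8   0  -32  -8 ]
r3 := r3 + 8·r2
  [ 1  0  -1  3  -3 ]
  [ 0  1   0  4   1 ]
  [ 0  0   0  0   0 ]

3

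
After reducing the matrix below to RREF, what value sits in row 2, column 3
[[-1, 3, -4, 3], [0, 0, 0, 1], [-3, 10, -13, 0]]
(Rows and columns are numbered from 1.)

-1

Multiply R1 by -1.
  [  1  -3    4  -3 ]
  [  0   0    0   1 ]
  [ -3  10  -13   0 ]
Add 3 times R1 to R3.
  [ 1  -3   4  -3 ]
  [ 0   0   0   1 ]
  [ 0   1  -1  -9 ]
Swap R2 and R3.
  [ 1  -3   4  -3 ]
  [ 0   1  -1  -9 ]
  [ 0   0   0   1 ]
Add 9 times R3 to R2.
  [ 1  -3   4  -3 ]
  [ 0   1  -1   0 ]
  [ 0   0   0   1 ]
Add 3 times R3 to R1.
  [ 1  -3   4  0 ]
  [ 0   1  -1  0 ]
  [ 0   0   0  1 ]
Add 3 times R2 to R1.
  [ 1  0   1  0 ]
  [ 0  1  -1  0 ]
  [ 0  0   0  1 ]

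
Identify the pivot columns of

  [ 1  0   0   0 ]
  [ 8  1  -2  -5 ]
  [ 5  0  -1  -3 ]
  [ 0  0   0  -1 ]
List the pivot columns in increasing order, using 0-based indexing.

r2 → r2 − 8·r1
  [ 1  0   0   0 ]
  [ 0  1  -2  -5 ]
  [ 5  0  -1  -3 ]
  [ 0  0   0  -1 ]
r3 → r3 − 5·r1
  [ 1  0   0   0 ]
  [ 0  1  -2  -5 ]
  [ 0  0  -1  -3 ]
  [ 0  0   0  -1 ]
r3 → -1·r3
  [ 1  0   0   0 ]
  [ 0  1  -2  -5 ]
  [ 0  0   1   3 ]
  [ 0  0   0  -1 ]
r4 → -1·r4
  [ 1  0   0   0 ]
  [ 0  1  -2  -5 ]
  [ 0  0   1   3 ]
  [ 0  0   0   1 ]
r3 → r3 − 3·r4
  [ 1  0   0   0 ]
  [ 0  1  -2  -5 ]
  [ 0  0   1   0 ]
  [ 0  0   0   1 ]
r2 → r2 + 5·r4
  [ 1  0   0  0 ]
  [ 0  1  -2  0 ]
  [ 0  0   1  0 ]
  [ 0  0   0  1 ]
r2 → r2 + 2·r3
  [ 1  0  0  0 ]
  [ 0  1  0  0 ]
  [ 0  0  1  0 ]
  [ 0  0  0  1 ]
Pivot columns are the columns containing a leading 1.

0, 1, 2, 3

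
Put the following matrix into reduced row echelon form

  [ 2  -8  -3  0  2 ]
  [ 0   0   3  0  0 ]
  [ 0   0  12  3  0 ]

[[1, -4, 0, 0, 1], [0, 0, 1, 0, 0], [0, 0, 0, 1, 0]]

Multiply R1 by 1/2.
  [ 1  -4  -3/2  0  1 ]
  [ 0   0     3  0  0 ]
  [ 0   0    12  3  0 ]
Multiply R2 by 1/3.
  [ 1  -4  -3/2  0  1 ]
  [ 0   0     1  0  0 ]
  [ 0   0    12  3  0 ]
Subtract 12 times R2 from R3.
  [ 1  -4  -3/2  0  1 ]
  [ 0   0     1  0  0 ]
  [ 0   0     0  3  0 ]
Multiply R3 by 1/3.
  [ 1  -4  -3/2  0  1 ]
  [ 0   0     1  0  0 ]
  [ 0   0     0  1  0 ]
Add 3/2 times R2 to R1.
  [ 1  -4  0  0  1 ]
  [ 0   0  1  0  0 ]
  [ 0   0  0  1  0 ]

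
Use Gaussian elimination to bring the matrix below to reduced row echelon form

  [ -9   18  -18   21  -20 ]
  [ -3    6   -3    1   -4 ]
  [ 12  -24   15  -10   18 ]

Multiply ρ1 by -1/9.
  [  1   -2   2  -7/3  20/9 ]
  [ -3    6  -3     1    -4 ]
  [ 12  -24  15   -10    18 ]
Add 3 times ρ1 to ρ2.
  [  1   -2   2  -7/3  20/9 ]
  [  0    0   3    -6   8/3 ]
  [ 12  -24  15   -10    18 ]
Subtract 12 times ρ1 from ρ3.
  [ 1  -2   2  -7/3   20/9 ]
  [ 0   0   3    -6    8/3 ]
  [ 0   0  -9    18  -26/3 ]
Multiply ρ2 by 1/3.
  [ 1  -2   2  -7/3   20/9 ]
  [ 0   0   1    -2    8/9 ]
  [ 0   0  -9    18  -26/3 ]
Add 9 times ρ2 to ρ3.
  [ 1  -2  2  -7/3  20/9 ]
  [ 0   0  1    -2   8/9 ]
  [ 0   0  0     0  -2/3 ]
Multiply ρ3 by -3/2.
  [ 1  -2  2  -7/3  20/9 ]
  [ 0   0  1    -2   8/9 ]
  [ 0   0  0     0     1 ]
Subtract 8/9 times ρ3 from ρ2.
  [ 1  -2  2  -7/3  20/9 ]
  [ 0   0  1    -2     0 ]
  [ 0   0  0     0     1 ]
Subtract 20/9 times ρ3 from ρ1.
  [ 1  -2  2  -7/3  0 ]
  [ 0   0  1    -2  0 ]
  [ 0   0  0     0  1 ]
Subtract 2 times ρ2 from ρ1.
  [ 1  -2  0  5/3  0 ]
  [ 0   0  1   -2  0 ]
  [ 0   0  0    0  1 ]

[[1, -2, 0, 5/3, 0], [0, 0, 1, -2, 0], [0, 0, 0, 0, 1]]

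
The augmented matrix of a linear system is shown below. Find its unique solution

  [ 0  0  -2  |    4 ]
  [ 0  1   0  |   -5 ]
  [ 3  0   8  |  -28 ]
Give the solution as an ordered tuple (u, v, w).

(-4, -5, -2)

R1 <-> R3
  [ 3  0   8  |  -28 ]
  [ 0  1   0  |   -5 ]
  [ 0  0  -2  |    4 ]
R1 := 1/3·R1
  [ 1  0  8/3  |  -28/3 ]
  [ 0  1    0  |     -5 ]
  [ 0  0   -2  |      4 ]
R3 := -1/2·R3
  [ 1  0  8/3  |  -28/3 ]
  [ 0  1    0  |     -5 ]
  [ 0  0    1  |     -2 ]
R1 := R1 − 8/3·R3
  [ 1  0  0  |  -4 ]
  [ 0  1  0  |  -5 ]
  [ 0  0  1  |  -2 ]
Reading off the last column: u = -4, v = -5, w = -2.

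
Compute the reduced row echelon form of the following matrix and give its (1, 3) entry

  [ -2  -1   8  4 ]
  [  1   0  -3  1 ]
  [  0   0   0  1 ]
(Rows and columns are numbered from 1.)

R1 → -1/2·R1
  [ 1  1/2  -4  -2 ]
  [ 1    0  -3   1 ]
  [ 0    0   0   1 ]
R2 → R2 − R1
  [ 1   1/2  -4  -2 ]
  [ 0  -1/2   1   3 ]
  [ 0     0   0   1 ]
R2 → -2·R2
  [ 1  1/2  -4  -2 ]
  [ 0    1  -2  -6 ]
  [ 0    0   0   1 ]
R2 → R2 + 6·R3
  [ 1  1/2  -4  -2 ]
  [ 0    1  -2   0 ]
  [ 0    0   0   1 ]
R1 → R1 + 2·R3
  [ 1  1/2  -4  0 ]
  [ 0    1  -2  0 ]
  [ 0    0   0  1 ]
R1 → R1 − 1/2·R2
  [ 1  0  -3  0 ]
  [ 0  1  -2  0 ]
  [ 0  0   0  1 ]

-3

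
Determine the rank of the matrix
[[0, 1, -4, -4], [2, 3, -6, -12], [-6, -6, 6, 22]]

R1 ↔ R2
  [  2   3  -6  -12 ]
  [  0   1  -4   -4 ]
  [ -6  -6   6   22 ]
R1 → 1/2·R1
  [  1  3/2  -3  -6 ]
  [  0    1  -4  -4 ]
  [ -6   -6   6  22 ]
R3 → R3 + 6·R1
  [ 1  3/2   -3   -6 ]
  [ 0    1   -4   -4 ]
  [ 0    3  -12  -14 ]
R3 → R3 − 3·R2
  [ 1  3/2  -3  -6 ]
  [ 0    1  -4  -4 ]
  [ 0    0   0  -2 ]
R3 → -1/2·R3
  [ 1  3/2  -3  -6 ]
  [ 0    1  -4  -4 ]
  [ 0    0   0   1 ]
R2 → R2 + 4·R3
  [ 1  3/2  -3  -6 ]
  [ 0    1  -4   0 ]
  [ 0    0   0   1 ]
R1 → R1 + 6·R3
  [ 1  3/2  -3  0 ]
  [ 0    1  -4  0 ]
  [ 0    0   0  1 ]
R1 → R1 − 3/2·R2
  [ 1  0   3  0 ]
  [ 0  1  -4  0 ]
  [ 0  0   0  1 ]
The reduced form has 3 nonzero rows.

rank = 3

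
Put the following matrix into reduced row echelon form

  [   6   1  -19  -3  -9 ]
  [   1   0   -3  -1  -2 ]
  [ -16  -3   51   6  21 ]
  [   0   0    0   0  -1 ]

[[1, 0, -3, 0, 0], [0, 1, -1, 0, 0], [0, 0, 0, 1, 0], [0, 0, 0, 0, 1]]

R1 ← 1/6·R1
  [   1  1/6  -19/6  -1/2  -3/2 ]
  [   1    0     -3    -1    -2 ]
  [ -16   -3     51     6    21 ]
  [   0    0      0     0    -1 ]
R2 ← R2 − R1
  [   1   1/6  -19/6  -1/2  -3/2 ]
  [   0  -1/6    1/6  -1/2  -1/2 ]
  [ -16    -3     51     6    21 ]
  [   0     0      0     0    -1 ]
R3 ← R3 + 16·R1
  [ 1   1/6  -19/6  -1/2  -3/2 ]
  [ 0  -1/6    1/6  -1/2  -1/2 ]
  [ 0  -1/3    1/3    -2    -3 ]
  [ 0     0      0     0    -1 ]
R2 ← -6·R2
  [ 1   1/6  -19/6  -1/2  -3/2 ]
  [ 0     1     -1     3     3 ]
  [ 0  -1/3    1/3    -2    -3 ]
  [ 0     0      0     0    -1 ]
R3 ← R3 + 1/3·R2
  [ 1  1/6  -19/6  -1/2  -3/2 ]
  [ 0    1     -1     3     3 ]
  [ 0    0      0    -1    -2 ]
  [ 0    0      0     0    -1 ]
R3 ← -1·R3
  [ 1  1/6  -19/6  -1/2  -3/2 ]
  [ 0    1     -1     3     3 ]
  [ 0    0      0     1     2 ]
  [ 0    0      0     0    -1 ]
R4 ← -1·R4
  [ 1  1/6  -19/6  -1/2  -3/2 ]
  [ 0    1     -1     3     3 ]
  [ 0    0      0     1     2 ]
  [ 0    0      0     0     1 ]
R3 ← R3 − 2·R4
  [ 1  1/6  -19/6  -1/2  -3/2 ]
  [ 0    1     -1     3     3 ]
  [ 0    0      0     1     0 ]
  [ 0    0      0     0     1 ]
R2 ← R2 − 3·R4
  [ 1  1/6  -19/6  -1/2  -3/2 ]
  [ 0    1     -1     3     0 ]
  [ 0    0      0     1     0 ]
  [ 0    0      0     0     1 ]
R1 ← R1 + 3/2·R4
  [ 1  1/6  -19/6  -1/2  0 ]
  [ 0    1     -1     3  0 ]
  [ 0    0      0     1  0 ]
  [ 0    0      0     0  1 ]
R2 ← R2 − 3·R3
  [ 1  1/6  -19/6  -1/2  0 ]
  [ 0    1     -1     0  0 ]
  [ 0    0      0     1  0 ]
  [ 0    0      0     0  1 ]
R1 ← R1 + 1/2·R3
  [ 1  1/6  -19/6  0  0 ]
  [ 0    1     -1  0  0 ]
  [ 0    0      0  1  0 ]
  [ 0    0      0  0  1 ]
R1 ← R1 − 1/6·R2
  [ 1  0  -3  0  0 ]
  [ 0  1  -1  0  0 ]
  [ 0  0   0  1  0 ]
  [ 0  0   0  0  1 ]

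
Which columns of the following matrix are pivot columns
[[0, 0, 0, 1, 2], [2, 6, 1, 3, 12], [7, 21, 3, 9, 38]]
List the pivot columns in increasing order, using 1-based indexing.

r1 <=> r2
  [ 2   6  1  3  12 ]
  [ 0   0  0  1   2 ]
  [ 7  21  3  9  38 ]
r1 := 1/2·r1
  [ 1   3  1/2  3/2   6 ]
  [ 0   0    0    1   2 ]
  [ 7  21    3    9  38 ]
r3 := r3 − 7·r1
  [ 1  3   1/2   3/2   6 ]
  [ 0  0     0     1   2 ]
  [ 0  0  -1/2  -3/2  -4 ]
r2 <=> r3
  [ 1  3   1/2   3/2   6 ]
  [ 0  0  -1/2  -3/2  -4 ]
  [ 0  0     0     1   2 ]
r2 := -2·r2
  [ 1  3  1/2  3/2  6 ]
  [ 0  0    1    3  8 ]
  [ 0  0    0    1  2 ]
r2 := r2 − 3·r3
  [ 1  3  1/2  3/2  6 ]
  [ 0  0    1    0  2 ]
  [ 0  0    0    1  2 ]
r1 := r1 − 3/2·r3
  [ 1  3  1/2  0  3 ]
  [ 0  0    1  0  2 ]
  [ 0  0    0  1  2 ]
r1 := r1 − 1/2·r2
  [ 1  3  0  0  2 ]
  [ 0  0  1  0  2 ]
  [ 0  0  0  1  2 ]
Pivot columns are the columns containing a leading 1.

1, 3, 4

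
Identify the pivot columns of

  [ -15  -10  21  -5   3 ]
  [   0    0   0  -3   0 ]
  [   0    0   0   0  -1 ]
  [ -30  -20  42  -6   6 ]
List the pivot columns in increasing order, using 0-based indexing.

R1 → -1/15·R1
  [   1  2/3  -7/5  1/3  -1/5 ]
  [   0    0     0   -3     0 ]
  [   0    0     0    0    -1 ]
  [ -30  -20    42   -6     6 ]
R4 → R4 + 30·R1
  [ 1  2/3  -7/5  1/3  -1/5 ]
  [ 0    0     0   -3     0 ]
  [ 0    0     0    0    -1 ]
  [ 0    0     0    4     0 ]
R2 → -1/3·R2
  [ 1  2/3  -7/5  1/3  -1/5 ]
  [ 0    0     0    1     0 ]
  [ 0    0     0    0    -1 ]
  [ 0    0     0    4     0 ]
R4 → R4 − 4·R2
  [ 1  2/3  -7/5  1/3  -1/5 ]
  [ 0    0     0    1     0 ]
  [ 0    0     0    0    -1 ]
  [ 0    0     0    0     0 ]
R3 → -1·R3
  [ 1  2/3  -7/5  1/3  -1/5 ]
  [ 0    0     0    1     0 ]
  [ 0    0     0    0     1 ]
  [ 0    0     0    0     0 ]
R1 → R1 + 1/5·R3
  [ 1  2/3  -7/5  1/3  0 ]
  [ 0    0     0    1  0 ]
  [ 0    0     0    0  1 ]
  [ 0    0     0    0  0 ]
R1 → R1 − 1/3·R2
  [ 1  2/3  -7/5  0  0 ]
  [ 0    0     0  1  0 ]
  [ 0    0     0  0  1 ]
  [ 0    0     0  0  0 ]
Pivot columns are the columns containing a leading 1.

0, 3, 4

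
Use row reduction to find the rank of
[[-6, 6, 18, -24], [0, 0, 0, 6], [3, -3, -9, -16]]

rank = 2

R1 → -1/6·R1
  [ 1  -1  -3    4 ]
  [ 0   0   0    6 ]
  [ 3  -3  -9  -16 ]
R3 → R3 − 3·R1
  [ 1  -1  -3    4 ]
  [ 0   0   0    6 ]
  [ 0   0   0  -28 ]
R2 → 1/6·R2
  [ 1  -1  -3    4 ]
  [ 0   0   0    1 ]
  [ 0   0   0  -28 ]
R3 → R3 + 28·R2
  [ 1  -1  -3  4 ]
  [ 0   0   0  1 ]
  [ 0   0   0  0 ]
R1 → R1 − 4·R2
  [ 1  -1  -3  0 ]
  [ 0   0   0  1 ]
  [ 0   0   0  0 ]
The reduced form has 2 nonzero rows.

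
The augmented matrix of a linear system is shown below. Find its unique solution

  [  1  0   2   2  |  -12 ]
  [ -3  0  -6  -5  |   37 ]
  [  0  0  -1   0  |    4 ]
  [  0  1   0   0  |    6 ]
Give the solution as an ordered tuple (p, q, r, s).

(-6, 6, -4, 1)

ρ2 → ρ2 + 3·ρ1
  [ 1  0   2  2  |  -12 ]
  [ 0  0   0  1  |    1 ]
  [ 0  0  -1  0  |    4 ]
  [ 0  1   0  0  |    6 ]
ρ2 ↔ ρ4
  [ 1  0   2  2  |  -12 ]
  [ 0  1   0  0  |    6 ]
  [ 0  0  -1  0  |    4 ]
  [ 0  0   0  1  |    1 ]
ρ3 → -1·ρ3
  [ 1  0  2  2  |  -12 ]
  [ 0  1  0  0  |    6 ]
  [ 0  0  1  0  |   -4 ]
  [ 0  0  0  1  |    1 ]
ρ1 → ρ1 − 2·ρ4
  [ 1  0  2  0  |  -14 ]
  [ 0  1  0  0  |    6 ]
  [ 0  0  1  0  |   -4 ]
  [ 0  0  0  1  |    1 ]
ρ1 → ρ1 − 2·ρ3
  [ 1  0  0  0  |  -6 ]
  [ 0  1  0  0  |   6 ]
  [ 0  0  1  0  |  -4 ]
  [ 0  0  0  1  |   1 ]
Reading off the last column: p = -6, q = 6, r = -4, s = 1.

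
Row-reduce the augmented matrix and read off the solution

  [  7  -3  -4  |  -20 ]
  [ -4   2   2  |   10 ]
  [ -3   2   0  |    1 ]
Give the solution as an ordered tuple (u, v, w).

(-1, -1, 4)

r1 := 1/7·r1
  [  1  -3/7  -4/7  |  -20/7 ]
  [ -4     2     2  |     10 ]
  [ -3     2     0  |      1 ]
r2 := r2 + 4·r1
  [  1  -3/7  -4/7  |  -20/7 ]
  [  0   2/7  -2/7  |  -10/7 ]
  [ -3     2     0  |      1 ]
r3 := r3 + 3·r1
  [ 1  -3/7   -4/7  |  -20/7 ]
  [ 0   2/7   -2/7  |  -10/7 ]
  [ 0   5/7  -12/7  |  -53/7 ]
r2 := 7/2·r2
  [ 1  -3/7   -4/7  |  -20/7 ]
  [ 0     1     -1  |     -5 ]
  [ 0   5/7  -12/7  |  -53/7 ]
r3 := r3 − 5/7·r2
  [ 1  -3/7  -4/7  |  -20/7 ]
  [ 0     1    -1  |     -5 ]
  [ 0     0    -1  |     -4 ]
r3 := -1·r3
  [ 1  -3/7  -4/7  |  -20/7 ]
  [ 0     1    -1  |     -5 ]
  [ 0     0     1  |      4 ]
r2 := r2 + r3
  [ 1  -3/7  -4/7  |  -20/7 ]
  [ 0     1     0  |     -1 ]
  [ 0     0     1  |      4 ]
r1 := r1 + 4/7·r3
  [ 1  -3/7  0  |  -4/7 ]
  [ 0     1  0  |    -1 ]
  [ 0     0  1  |     4 ]
r1 := r1 + 3/7·r2
  [ 1  0  0  |  -1 ]
  [ 0  1  0  |  -1 ]
  [ 0  0  1  |   4 ]
Reading off the last column: u = -1, v = -1, w = 4.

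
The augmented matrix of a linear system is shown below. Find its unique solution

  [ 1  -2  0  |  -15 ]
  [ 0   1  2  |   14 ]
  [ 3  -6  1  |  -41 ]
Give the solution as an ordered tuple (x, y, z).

Subtract 3 times R1 from R3.
  [ 1  -2  0  |  -15 ]
  [ 0   1  2  |   14 ]
  [ 0   0  1  |    4 ]
Subtract 2 times R3 from R2.
  [ 1  -2  0  |  -15 ]
  [ 0   1  0  |    6 ]
  [ 0   0  1  |    4 ]
Add 2 times R2 to R1.
  [ 1  0  0  |  -3 ]
  [ 0  1  0  |   6 ]
  [ 0  0  1  |   4 ]
Reading off the last column: x = -3, y = 6, z = 4.

(-3, 6, 4)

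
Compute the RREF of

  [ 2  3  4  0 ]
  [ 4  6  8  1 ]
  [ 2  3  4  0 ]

[[1, 3/2, 2, 0], [0, 0, 0, 1], [0, 0, 0, 0]]

R1 ← 1/2·R1
  [ 1  3/2  2  0 ]
  [ 4    6  8  1 ]
  [ 2    3  4  0 ]
R2 ← R2 − 4·R1
  [ 1  3/2  2  0 ]
  [ 0    0  0  1 ]
  [ 2    3  4  0 ]
R3 ← R3 − 2·R1
  [ 1  3/2  2  0 ]
  [ 0    0  0  1 ]
  [ 0    0  0  0 ]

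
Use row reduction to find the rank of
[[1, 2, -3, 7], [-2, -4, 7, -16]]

R2 ← R2 + 2·R1
  [ 1  2  -3   7 ]
  [ 0  0   1  -2 ]
R1 ← R1 + 3·R2
  [ 1  2  0   1 ]
  [ 0  0  1  -2 ]
The reduced form has 2 nonzero rows.

rank = 2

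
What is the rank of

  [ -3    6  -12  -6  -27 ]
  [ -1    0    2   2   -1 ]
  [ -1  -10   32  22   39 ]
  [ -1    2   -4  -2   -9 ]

Multiply R1 by -1/3.
  [  1   -2   4   2   9 ]
  [ -1    0   2   2  -1 ]
  [ -1  -10  32  22  39 ]
  [ -1    2  -4  -2  -9 ]
Add R1 to R2.
  [  1   -2   4   2   9 ]
  [  0   -2   6   4   8 ]
  [ -1  -10  32  22  39 ]
  [ -1    2  -4  -2  -9 ]
Add R1 to R3.
  [  1   -2   4   2   9 ]
  [  0   -2   6   4   8 ]
  [  0  -12  36  24  48 ]
  [ -1    2  -4  -2  -9 ]
Add R1 to R4.
  [ 1   -2   4   2   9 ]
  [ 0   -2   6   4   8 ]
  [ 0  -12  36  24  48 ]
  [ 0    0   0   0   0 ]
Multiply R2 by -1/2.
  [ 1   -2   4   2   9 ]
  [ 0    1  -3  -2  -4 ]
  [ 0  -12  36  24  48 ]
  [ 0    0   0   0   0 ]
Add 12 times R2 to R3.
  [ 1  -2   4   2   9 ]
  [ 0   1  -3  -2  -4 ]
  [ 0   0   0   0   0 ]
  [ 0   0   0   0   0 ]
Add 2 times R2 to R1.
  [ 1  0  -2  -2   1 ]
  [ 0  1  -3  -2  -4 ]
  [ 0  0   0   0   0 ]
  [ 0  0   0   0   0 ]
The reduced form has 2 nonzero rows.

rank = 2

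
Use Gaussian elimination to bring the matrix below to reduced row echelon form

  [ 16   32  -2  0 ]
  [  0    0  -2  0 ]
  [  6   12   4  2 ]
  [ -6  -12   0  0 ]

[[1, 2, 0, 0], [0, 0, 1, 0], [0, 0, 0, 1], [0, 0, 0, 0]]

R1 → 1/16·R1
  [  1    2  -1/8  0 ]
  [  0    0    -2  0 ]
  [  6   12     4  2 ]
  [ -6  -12     0  0 ]
R3 → R3 − 6·R1
  [  1    2  -1/8  0 ]
  [  0    0    -2  0 ]
  [  0    0  19/4  2 ]
  [ -6  -12     0  0 ]
R4 → R4 + 6·R1
  [ 1  2  -1/8  0 ]
  [ 0  0    -2  0 ]
  [ 0  0  19/4  2 ]
  [ 0  0  -3/4  0 ]
R2 → -1/2·R2
  [ 1  2  -1/8  0 ]
  [ 0  0     1  0 ]
  [ 0  0  19/4  2 ]
  [ 0  0  -3/4  0 ]
R3 → R3 − 19/4·R2
  [ 1  2  -1/8  0 ]
  [ 0  0     1  0 ]
  [ 0  0     0  2 ]
  [ 0  0  -3/4  0 ]
R4 → R4 + 3/4·R2
  [ 1  2  -1/8  0 ]
  [ 0  0     1  0 ]
  [ 0  0     0  2 ]
  [ 0  0     0  0 ]
R3 → 1/2·R3
  [ 1  2  -1/8  0 ]
  [ 0  0     1  0 ]
  [ 0  0     0  1 ]
  [ 0  0     0  0 ]
R1 → R1 + 1/8·R2
  [ 1  2  0  0 ]
  [ 0  0  1  0 ]
  [ 0  0  0  1 ]
  [ 0  0  0  0 ]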